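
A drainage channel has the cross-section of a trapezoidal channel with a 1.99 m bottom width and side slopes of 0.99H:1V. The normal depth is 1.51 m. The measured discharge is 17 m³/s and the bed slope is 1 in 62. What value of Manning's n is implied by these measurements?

With bottom width b = 1.99 m and side slope z = 0.99: A = (b + zy)y = (1.99 + 0.99×1.51)×1.51 = 5.262 m²; P = b + 2y√(1+z²) = 1.99 + 2×1.51×1.407 = 6.24 m.
Hydraulic radius R = A/P = 5.262/6.24 = 0.8434 m.
Rearranging Manning's equation: n = (1/Q) A R^(2/3) S^(1/2) = (1/17) × 5.262 × 0.8434^(2/3) × √0.01613 = 0.0351.

n = 0.0351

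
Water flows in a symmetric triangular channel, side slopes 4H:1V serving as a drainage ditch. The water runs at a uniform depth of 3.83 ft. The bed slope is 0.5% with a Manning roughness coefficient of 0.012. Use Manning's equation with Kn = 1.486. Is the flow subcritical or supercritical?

For a triangular section with side slope z = 4: A = zy² = 4×3.83² = 58.68 ft²; P = 2y√(1+z²) = 2×3.83×4.123 = 31.58 ft.
Hydraulic radius R = A/P = 58.68/31.58 = 1.858 ft.
V = (1.486/n) R^(2/3) √S = (1.486/0.012) × 1.858^(2/3) × √0.005 = 13.23 ft/s. Hydraulic depth D_h = A/T = 58.68/30.64 = 1.915 ft.
Froude number Fr = V/√(g·D_h) = 13.23/√(32.2×1.915) = 1.69, which is greater than 1, so the flow is supercritical.

supercritical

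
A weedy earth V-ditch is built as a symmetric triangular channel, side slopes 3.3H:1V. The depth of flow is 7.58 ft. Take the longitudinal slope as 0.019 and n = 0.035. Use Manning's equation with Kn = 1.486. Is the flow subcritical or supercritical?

For a triangular section with side slope z = 3.3: A = zy² = 3.3×7.58² = 189.6 ft²; P = 2y√(1+z²) = 2×7.58×3.448 = 52.27 ft.
Hydraulic radius R = A/P = 189.6/52.27 = 3.627 ft.
V = (1.486/n) R^(2/3) √S = (1.486/0.035) × 3.627^(2/3) × √0.019 = 13.82 ft/s. Hydraulic depth D_h = A/T = 189.6/50.03 = 3.79 ft.
Froude number Fr = V/√(g·D_h) = 13.82/√(32.2×3.79) = 1.25, which is greater than 1, so the flow is supercritical.

supercritical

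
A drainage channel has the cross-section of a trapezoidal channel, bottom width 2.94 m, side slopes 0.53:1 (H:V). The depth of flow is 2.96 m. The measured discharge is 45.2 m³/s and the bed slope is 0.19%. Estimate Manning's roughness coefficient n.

n = 0.016

With bottom width b = 2.94 m and side slope z = 0.53: A = (b + zy)y = (2.94 + 0.53×2.96)×2.96 = 13.35 m²; P = b + 2y√(1+z²) = 2.94 + 2×2.96×1.132 = 9.64 m.
Hydraulic radius R = A/P = 13.35/9.64 = 1.384 m.
Rearranging Manning's equation: n = (1/Q) A R^(2/3) S^(1/2) = (1/45.2) × 13.35 × 1.384^(2/3) × √0.0019 = 0.016.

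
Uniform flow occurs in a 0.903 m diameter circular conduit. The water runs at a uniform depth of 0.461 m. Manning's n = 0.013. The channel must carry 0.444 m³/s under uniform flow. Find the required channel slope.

For a circular section of diameter D = 0.903 m at depth y = 0.461 m, the central angle is θ = 2 arccos(1 − 2y/D) = 3.184 rad. Then A = (D²/8)(θ − sin θ) = 0.3288 m² and P = Dθ/2 = 1.437 m.
Hydraulic radius R = A/P = 0.3288/1.437 = 0.2287 m.
From Manning's equation, S = [nQ / (1 A R^(2/3))]² = [0.013 × 0.444 / (1 × 0.3288 × 0.2287^(2/3))]² = 0.0022.

S = 0.0022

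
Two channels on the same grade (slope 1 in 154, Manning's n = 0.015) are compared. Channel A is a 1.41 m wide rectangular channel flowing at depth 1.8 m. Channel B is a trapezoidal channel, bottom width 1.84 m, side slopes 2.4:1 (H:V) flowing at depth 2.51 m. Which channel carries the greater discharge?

Channel A: Flow area A = b·y = 1.41 × 1.8 = 2.538 m². Wetted perimeter P = b + 2y = 1.41 + 2×1.8 = 5.01 m. Hydraulic radius R = A/P = 2.538/5.01 = 0.5066 m. Q_A = (1/0.015)·2.538·0.5066^(2/3)·√0.006494 = 8.664 m³/s.
Channel B: With bottom width b = 1.84 m and side slope z = 2.4: A = (b + zy)y = (1.84 + 2.4×2.51)×2.51 = 19.74 m²; P = b + 2y√(1+z²) = 1.84 + 2×2.51×2.6 = 14.89 m. Hydraulic radius R = A/P = 19.74/14.89 = 1.325 m. Q_B = (1/0.015)·19.74·1.325^(2/3)·√0.006494 = 128 m³/s.
Q_A = 8.664 m³/s vs Q_B = 128 m³/s, so channel B carries more.

channel B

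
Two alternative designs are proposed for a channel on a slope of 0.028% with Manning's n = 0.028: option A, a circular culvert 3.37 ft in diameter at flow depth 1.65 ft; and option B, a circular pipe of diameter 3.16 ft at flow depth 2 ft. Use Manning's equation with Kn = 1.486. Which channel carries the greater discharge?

channel B

Channel A: For a circular section of diameter D = 3.37 ft at depth y = 1.65 ft, the central angle is θ = 2 arccos(1 − 2y/D) = 3.1 rad. Then A = (D²/8)(θ − sin θ) = 4.342 ft² and P = Dθ/2 = 5.224 ft. Hydraulic radius R = A/P = 4.342/5.224 = 0.8312 ft. Q_A = (1.486/0.028)·4.342·0.8312^(2/3)·√0.00028 = 3.409 ft³/s.
Channel B: For a circular section of diameter D = 3.16 ft at depth y = 2 ft, the central angle is θ = 2 arccos(1 − 2y/D) = 3.68 rad. Then A = (D²/8)(θ − sin θ) = 5.233 ft² and P = Dθ/2 = 5.814 ft. Hydraulic radius R = A/P = 5.233/5.814 = 0.9 ft. Q_B = (1.486/0.028)·5.233·0.9^(2/3)·√0.00028 = 4.332 ft³/s.
Q_A = 3.409 ft³/s vs Q_B = 4.332 ft³/s, so channel B carries more.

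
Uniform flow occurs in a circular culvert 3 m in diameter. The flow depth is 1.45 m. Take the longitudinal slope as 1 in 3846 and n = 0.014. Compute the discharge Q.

For a circular section of diameter D = 3 m at depth y = 1.45 m, the central angle is θ = 2 arccos(1 − 2y/D) = 3.075 rad. Then A = (D²/8)(θ − sin θ) = 3.384 m² and P = Dθ/2 = 4.612 m.
Hydraulic radius R = A/P = 3.384/4.612 = 0.7337 m.
Manning's equation: Q = (1/n) A R^(2/3) S^(1/2) = (1/0.014) × 3.384 × 0.7337^(2/3) × 0.00026^(1/2) = 3.17 m³/s.

Q = 3.17 m³/s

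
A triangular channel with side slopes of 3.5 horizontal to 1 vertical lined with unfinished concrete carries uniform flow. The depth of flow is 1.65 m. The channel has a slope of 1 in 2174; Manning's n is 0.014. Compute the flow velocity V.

V = 1.31 m/s

For a triangular section with side slope z = 3.5: A = zy² = 3.5×1.65² = 9.529 m²; P = 2y√(1+z²) = 2×1.65×3.64 = 12.01 m.
Hydraulic radius R = A/P = 9.529/12.01 = 0.7933 m.
From Manning's equation, V = (1/n) R^(2/3) S^(1/2) = (1/0.014) × 0.7933^(2/3) × 0.00046^(1/2) = 1.31 m/s.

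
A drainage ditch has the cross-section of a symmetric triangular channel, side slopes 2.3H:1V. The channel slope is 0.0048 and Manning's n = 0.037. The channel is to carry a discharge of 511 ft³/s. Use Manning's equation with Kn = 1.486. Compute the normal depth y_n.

y_n = 6.28 ft

Manning's equation rearranged: A R^(2/3) = nQ / (1.486·√S) = 0.037 × 511 / (1.486 × √0.0048) = 183.6.
At y = 4.97 ft: A R^(2/3) = 98.38 — too small.
At y = 7 ft: A R^(2/3) = 245.2 — too large.
At y = 6.28 ft: A R^(2/3) = 183.6 — matches.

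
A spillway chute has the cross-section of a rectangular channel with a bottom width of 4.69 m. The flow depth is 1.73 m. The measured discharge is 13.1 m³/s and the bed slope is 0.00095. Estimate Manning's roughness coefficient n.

Flow area A = b·y = 4.69 × 1.73 = 8.114 m². Wetted perimeter P = b + 2y = 4.69 + 2×1.73 = 8.15 m.
Hydraulic radius R = A/P = 8.114/8.15 = 0.9955 m.
Rearranging Manning's equation: n = (1/Q) A R^(2/3) S^(1/2) = (1/13.1) × 8.114 × 0.9955^(2/3) × √0.00095 = 0.019.

n = 0.019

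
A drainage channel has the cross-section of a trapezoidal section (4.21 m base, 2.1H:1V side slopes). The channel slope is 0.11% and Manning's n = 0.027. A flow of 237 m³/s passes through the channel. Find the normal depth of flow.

Manning's equation rearranged: A R^(2/3) = nQ / (1·√S) = 0.027 × 237 / (√0.0011) = 192.9.
Try y = 4.16 m: A R^(2/3) = 93.45 — too small.
Try y = 6.31 m: A R^(2/3) = 243.4 — too large.
Try y = 5.71 m: A R^(2/3) = 192.7 — ≈ 192.9.

y_n = 5.71 m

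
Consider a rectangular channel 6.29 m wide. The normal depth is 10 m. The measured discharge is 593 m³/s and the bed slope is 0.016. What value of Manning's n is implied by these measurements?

n = 0.024

Flow area A = b·y = 6.29 × 10 = 62.9 m². Wetted perimeter P = b + 2y = 6.29 + 2×10 = 26.29 m.
Hydraulic radius R = A/P = 62.9/26.29 = 2.393 m.
Rearranging Manning's equation: n = (1/Q) A R^(2/3) S^(1/2) = (1/593) × 62.9 × 2.393^(2/3) × √0.016 = 0.024.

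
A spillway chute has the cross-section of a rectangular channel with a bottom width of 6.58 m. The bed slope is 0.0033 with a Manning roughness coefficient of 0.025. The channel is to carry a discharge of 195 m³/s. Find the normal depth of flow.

y_n = 7.44 m

Manning's equation rearranged: A R^(2/3) = nQ / (1·√S) = 0.025 × 195 / (√0.0033) = 84.86.
Trying y = 9.18 m: A R^(2/3) = 108.9 — too large.
Trying y = 5.12 m: A R^(2/3) = 53.53 — too small.
Trying y = 7.44 m: A R^(2/3) = 84.84 — matches.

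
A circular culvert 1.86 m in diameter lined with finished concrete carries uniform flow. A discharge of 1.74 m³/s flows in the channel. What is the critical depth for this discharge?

y_c = 0.633 m

At critical depth, Q² T / (g A³) = 1, i.e. A³/T = Q²/g = 1.74²/9.81 = 0.3086.
Trying y = 0.544 m: A³/T = 0.1713 — too small.
Trying y = 0.75 m: A³/T = 0.5917 — too large.
Trying y = 0.633 m: A³/T = 0.3079 — close enough.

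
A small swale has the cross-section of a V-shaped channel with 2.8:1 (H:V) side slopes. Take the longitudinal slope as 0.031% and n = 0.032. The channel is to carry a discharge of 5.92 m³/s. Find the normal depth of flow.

Manning's equation rearranged: A R^(2/3) = nQ / (1·√S) = 0.032 × 5.92 / (√0.00031) = 10.76.
Try y = 1.54 m: A R^(2/3) = 5.36 — too small.
Try y = 2.23 m: A R^(2/3) = 14.38 — too large.
Try y = 2 m: A R^(2/3) = 10.76 — close enough.

y_n = 2 m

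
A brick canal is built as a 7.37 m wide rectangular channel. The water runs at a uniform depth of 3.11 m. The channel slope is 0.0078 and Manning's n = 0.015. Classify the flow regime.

supercritical

Flow area A = b·y = 7.37 × 3.11 = 22.92 m². Wetted perimeter P = b + 2y = 7.37 + 2×3.11 = 13.59 m.
Hydraulic radius R = A/P = 22.92/13.59 = 1.687 m.
V = (1/n) R^(2/3) √S = (1/0.015) × 1.687^(2/3) × √0.0078 = 8.342 m/s. Hydraulic depth D_h = A/T = 22.92/7.37 = 3.11 m.
Froude number Fr = V/√(g·D_h) = 8.342/√(9.81×3.11) = 1.51, which is greater than 1, so the flow is supercritical.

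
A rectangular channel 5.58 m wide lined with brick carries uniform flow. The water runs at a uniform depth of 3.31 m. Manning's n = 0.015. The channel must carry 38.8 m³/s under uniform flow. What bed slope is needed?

Flow area A = b·y = 5.58 × 3.31 = 18.47 m². Wetted perimeter P = b + 2y = 5.58 + 2×3.31 = 12.2 m.
Hydraulic radius R = A/P = 18.47/12.2 = 1.514 m.
From Manning's equation, S = [nQ / (1 A R^(2/3))]² = [0.015 × 38.8 / (1 × 18.47 × 1.514^(2/3))]² = 0.000571.

S = 0.000571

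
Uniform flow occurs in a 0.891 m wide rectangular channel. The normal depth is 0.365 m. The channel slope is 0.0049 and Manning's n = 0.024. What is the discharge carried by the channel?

Q = 0.325 m³/s

Flow area A = b·y = 0.891 × 0.365 = 0.3252 m². Wetted perimeter P = b + 2y = 0.891 + 2×0.365 = 1.621 m.
Hydraulic radius R = A/P = 0.3252/1.621 = 0.2006 m.
Manning's equation: Q = (1/n) A R^(2/3) S^(1/2) = (1/0.024) × 0.3252 × 0.2006^(2/3) × 0.0049^(1/2) = 0.325 m³/s.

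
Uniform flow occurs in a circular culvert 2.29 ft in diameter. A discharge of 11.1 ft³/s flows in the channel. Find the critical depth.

y_c = 1.15 ft

At critical depth, Q² T / (g A³) = 1, i.e. A³/T = Q²/g = 11.1²/32.2 = 3.826.
Trying y = 0.917 ft: A³/T = 1.63 — low.
Trying y = 1.15 ft: A³/T = 3.878 — matches.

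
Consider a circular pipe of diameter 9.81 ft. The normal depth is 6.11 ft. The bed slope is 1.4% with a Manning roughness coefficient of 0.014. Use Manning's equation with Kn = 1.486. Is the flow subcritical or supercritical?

supercritical

For a circular section of diameter D = 9.81 ft at depth y = 6.11 ft, the central angle is θ = 2 arccos(1 − 2y/D) = 3.638 rad. Then A = (D²/8)(θ − sin θ) = 49.49 ft² and P = Dθ/2 = 17.84 ft.
Hydraulic radius R = A/P = 49.49/17.84 = 2.774 ft.
V = (1.486/n) R^(2/3) √S = (1.486/0.014) × 2.774^(2/3) × √0.014 = 24.79 ft/s. Hydraulic depth D_h = A/T = 49.49/9.509 = 5.205 ft.
Froude number Fr = V/√(g·D_h) = 24.79/√(32.2×5.205) = 1.92, which is greater than 1, so the flow is supercritical.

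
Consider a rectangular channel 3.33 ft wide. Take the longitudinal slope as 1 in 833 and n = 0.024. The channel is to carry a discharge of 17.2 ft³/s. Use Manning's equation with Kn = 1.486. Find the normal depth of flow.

Manning's equation rearranged: A R^(2/3) = nQ / (1.486·√S) = 0.024 × 17.2 / (1.486 × √0.0012) = 8.018.
At y = 2.8 ft: A R^(2/3) = 9.596 — too large.
At y = 2.43 ft: A R^(2/3) = 8.027 — matches.

y_n = 2.43 ft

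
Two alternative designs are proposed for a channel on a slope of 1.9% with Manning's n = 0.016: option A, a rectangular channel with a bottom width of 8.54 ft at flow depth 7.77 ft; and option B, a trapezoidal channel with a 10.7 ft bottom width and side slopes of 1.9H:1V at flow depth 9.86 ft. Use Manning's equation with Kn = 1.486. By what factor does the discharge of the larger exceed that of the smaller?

6.91

Channel A: Flow area A = b·y = 8.54 × 7.77 = 66.36 ft². Wetted perimeter P = b + 2y = 8.54 + 2×7.77 = 24.08 ft. Hydraulic radius R = A/P = 66.36/24.08 = 2.756 ft. Q_A = (1.486/0.016)·66.36·2.756^(2/3)·√0.019 = 1670 ft³/s.
Channel B: With bottom width b = 10.7 ft and side slope z = 1.9: A = (b + zy)y = (10.7 + 1.9×9.86)×9.86 = 290.2 ft²; P = b + 2y√(1+z²) = 10.7 + 2×9.86×2.147 = 53.04 ft. Hydraulic radius R = A/P = 290.2/53.04 = 5.472 ft. Q_B = (1.486/0.016)·290.2·5.472^(2/3)·√0.019 = 11540 ft³/s.
The larger discharge is 11540 ft³/s and the smaller is 1670 ft³/s; the ratio is 6.91.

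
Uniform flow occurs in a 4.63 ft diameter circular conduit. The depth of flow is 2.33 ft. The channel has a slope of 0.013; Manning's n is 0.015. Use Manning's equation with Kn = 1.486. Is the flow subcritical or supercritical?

For a circular section of diameter D = 4.63 ft at depth y = 2.33 ft, the central angle is θ = 2 arccos(1 − 2y/D) = 3.155 rad. Then A = (D²/8)(θ − sin θ) = 8.488 ft² and P = Dθ/2 = 7.303 ft.
Hydraulic radius R = A/P = 8.488/7.303 = 1.162 ft.
V = (1.486/n) R^(2/3) √S = (1.486/0.015) × 1.162^(2/3) × √0.013 = 12.49 ft/s. Hydraulic depth D_h = A/T = 8.488/4.63 = 1.833 ft.
Froude number Fr = V/√(g·D_h) = 12.49/√(32.2×1.833) = 1.63, which is greater than 1, so the flow is supercritical.

supercritical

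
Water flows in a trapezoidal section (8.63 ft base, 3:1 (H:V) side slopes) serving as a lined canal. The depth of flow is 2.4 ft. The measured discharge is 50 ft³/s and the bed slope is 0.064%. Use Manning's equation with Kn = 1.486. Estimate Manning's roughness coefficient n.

n = 0.039

With bottom width b = 8.63 ft and side slope z = 3: A = (b + zy)y = (8.63 + 3×2.4)×2.4 = 37.99 ft²; P = b + 2y√(1+z²) = 8.63 + 2×2.4×3.162 = 23.81 ft.
Hydraulic radius R = A/P = 37.99/23.81 = 1.596 ft.
Rearranging Manning's equation: n = (1.486/Q) A R^(2/3) S^(1/2) = (1.486/50) × 37.99 × 1.596^(2/3) × √0.00064 = 0.039.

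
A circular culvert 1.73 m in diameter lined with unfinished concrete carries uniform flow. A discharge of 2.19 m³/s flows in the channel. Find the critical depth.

y_c = 0.729 m

At critical depth, Q² T / (g A³) = 1, i.e. A³/T = Q²/g = 2.19²/9.81 = 0.4889.
At y = 0.518 m: A³/T = 0.1306 — short.
At y = 0.799 m: A³/T = 0.6929 — over.
At y = 0.729 m: A³/T = 0.4877 — matches.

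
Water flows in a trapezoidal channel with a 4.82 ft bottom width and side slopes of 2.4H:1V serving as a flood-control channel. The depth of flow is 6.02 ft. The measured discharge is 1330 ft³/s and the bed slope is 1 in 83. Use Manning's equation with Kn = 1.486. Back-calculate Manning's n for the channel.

n = 0.031

With bottom width b = 4.82 ft and side slope z = 2.4: A = (b + zy)y = (4.82 + 2.4×6.02)×6.02 = 116 ft²; P = b + 2y√(1+z²) = 4.82 + 2×6.02×2.6 = 36.12 ft.
Hydraulic radius R = A/P = 116/36.12 = 3.211 ft.
Rearranging Manning's equation: n = (1.486/Q) A R^(2/3) S^(1/2) = (1.486/1330) × 116 × 3.211^(2/3) × √0.01205 = 0.031.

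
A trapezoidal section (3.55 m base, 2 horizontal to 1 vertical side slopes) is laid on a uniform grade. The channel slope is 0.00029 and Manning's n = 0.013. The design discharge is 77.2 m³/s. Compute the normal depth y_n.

y_n = 3.55 m

Manning's equation rearranged: A R^(2/3) = nQ / (1·√S) = 0.013 × 77.2 / (√0.00029) = 58.93.
Trying y = 2.86 m: A R^(2/3) = 36.61 — too small.
Trying y = 4.11 m: A R^(2/3) = 81.97 — too large.
Trying y = 3.55 m: A R^(2/3) = 58.93 — close enough.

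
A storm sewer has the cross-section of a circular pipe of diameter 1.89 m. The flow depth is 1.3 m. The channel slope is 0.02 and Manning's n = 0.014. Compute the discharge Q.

Q = 14.1 m³/s

For a circular section of diameter D = 1.89 m at depth y = 1.3 m, the central angle is θ = 2 arccos(1 − 2y/D) = 3.912 rad. Then A = (D²/8)(θ − sin θ) = 2.058 m² and P = Dθ/2 = 3.697 m.
Hydraulic radius R = A/P = 2.058/3.697 = 0.5566 m.
Manning's equation: Q = (1/n) A R^(2/3) S^(1/2) = (1/0.014) × 2.058 × 0.5566^(2/3) × 0.02^(1/2) = 14.1 m³/s.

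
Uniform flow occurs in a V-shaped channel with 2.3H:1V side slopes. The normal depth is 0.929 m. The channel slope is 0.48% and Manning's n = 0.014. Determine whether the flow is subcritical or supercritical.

supercritical

For a triangular section with side slope z = 2.3: A = zy² = 2.3×0.929² = 1.985 m²; P = 2y√(1+z²) = 2×0.929×2.508 = 4.66 m.
Hydraulic radius R = A/P = 1.985/4.66 = 0.426 m.
V = (1/n) R^(2/3) √S = (1/0.014) × 0.426^(2/3) × √0.0048 = 2.802 m/s. Hydraulic depth D_h = A/T = 1.985/4.273 = 0.4645 m.
Froude number Fr = V/√(g·D_h) = 2.802/√(9.81×0.4645) = 1.31, which is greater than 1, so the flow is supercritical.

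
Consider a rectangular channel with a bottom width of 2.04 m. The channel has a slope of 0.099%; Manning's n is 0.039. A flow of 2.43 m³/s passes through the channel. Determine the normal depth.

y_n = 1.93 m

Manning's equation rearranged: A R^(2/3) = nQ / (1·√S) = 0.039 × 2.43 / (√0.00099) = 3.012.
At y = 1.48 m: A R^(2/3) = 2.157 — low.
At y = 2.21 m: A R^(2/3) = 3.547 — high.
At y = 1.93 m: A R^(2/3) = 3.007 — close enough.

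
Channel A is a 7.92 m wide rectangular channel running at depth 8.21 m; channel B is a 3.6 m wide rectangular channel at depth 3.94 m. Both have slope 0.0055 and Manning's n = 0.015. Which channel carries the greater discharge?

channel A

Channel A: Flow area A = b·y = 7.92 × 8.21 = 65.02 m². Wetted perimeter P = b + 2y = 7.92 + 2×8.21 = 24.34 m. Hydraulic radius R = A/P = 65.02/24.34 = 2.671 m. Q_A = (1/0.015)·65.02·2.671^(2/3)·√0.0055 = 619 m³/s.
Channel B: Flow area A = b·y = 3.6 × 3.94 = 14.18 m². Wetted perimeter P = b + 2y = 3.6 + 2×3.94 = 11.48 m. Hydraulic radius R = A/P = 14.18/11.48 = 1.236 m. Q_B = (1/0.015)·14.18·1.236^(2/3)·√0.0055 = 80.75 m³/s.
Q_A = 619 m³/s vs Q_B = 80.75 m³/s, so channel A carries more.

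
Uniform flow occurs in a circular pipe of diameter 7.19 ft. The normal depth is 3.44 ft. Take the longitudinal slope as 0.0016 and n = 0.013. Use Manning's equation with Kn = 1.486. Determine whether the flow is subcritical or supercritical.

For a circular section of diameter D = 7.19 ft at depth y = 3.44 ft, the central angle is θ = 2 arccos(1 − 2y/D) = 3.055 rad. Then A = (D²/8)(θ − sin θ) = 19.19 ft² and P = Dθ/2 = 10.98 ft.
Hydraulic radius R = A/P = 19.19/10.98 = 1.747 ft.
V = (1.486/n) R^(2/3) √S = (1.486/0.013) × 1.747^(2/3) × √0.0016 = 6.632 ft/s. Hydraulic depth D_h = A/T = 19.19/7.183 = 2.671 ft.
Froude number Fr = V/√(g·D_h) = 6.632/√(32.2×2.671) = 0.715, which is less than 1, so the flow is subcritical.

subcritical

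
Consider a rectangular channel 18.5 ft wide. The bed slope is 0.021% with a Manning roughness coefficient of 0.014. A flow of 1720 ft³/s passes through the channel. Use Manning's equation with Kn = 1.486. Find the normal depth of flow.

Manning's equation rearranged: A R^(2/3) = nQ / (1.486·√S) = 0.014 × 1720 / (1.486 × √0.00021) = 1118.
At y = 14.8 ft: A R^(2/3) = 872.9 — too small.
At y = 18.1 ft: A R^(2/3) = 1121 — close enough.

y_n = 18.1 ft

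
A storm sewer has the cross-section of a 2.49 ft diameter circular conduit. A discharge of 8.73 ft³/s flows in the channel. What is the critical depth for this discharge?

At critical depth, Q² T / (g A³) = 1, i.e. A³/T = Q²/g = 8.73²/32.2 = 2.367.
At y = 0.711 ft: A³/T = 0.671 — short.
At y = 1.07 ft: A³/T = 3.247 — over.
At y = 0.985 ft: A³/T = 2.364 — close enough.

y_c = 0.985 ft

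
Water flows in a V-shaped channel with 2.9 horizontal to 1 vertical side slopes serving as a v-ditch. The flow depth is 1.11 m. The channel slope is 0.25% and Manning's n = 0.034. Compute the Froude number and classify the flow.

For a triangular section with side slope z = 2.9: A = zy² = 2.9×1.11² = 3.573 m²; P = 2y√(1+z²) = 2×1.11×3.068 = 6.81 m.
Hydraulic radius R = A/P = 3.573/6.81 = 0.5247 m.
V = (1/n) R^(2/3) √S = (1/0.034) × 0.5247^(2/3) × √0.0025 = 0.9567 m/s. Hydraulic depth D_h = A/T = 3.573/6.438 = 0.555 m.
Froude number Fr = V/√(g·D_h) = 0.9567/√(9.81×0.555) = 0.41, which is less than 1, so the flow is subcritical.

subcritical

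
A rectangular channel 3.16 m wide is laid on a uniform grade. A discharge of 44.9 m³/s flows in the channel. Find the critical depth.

For a rectangular channel, critical depth y_c = (q²/g)^(1/3) where q = Q/b = 44.9/3.16 = 14.21 m²/s.
So y_c = (14.21²/9.81)^(1/3) = 2.74 m.

y_c = 2.74 m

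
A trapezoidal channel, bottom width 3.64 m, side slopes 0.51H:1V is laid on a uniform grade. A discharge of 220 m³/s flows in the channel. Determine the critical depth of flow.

At critical depth, Q² T / (g A³) = 1, i.e. A³/T = Q²/g = 220²/9.81 = 4934.
Trying y = 6.94 m: A³/T = 11540 — too large.
Trying y = 4.48 m: A³/T = 2278 — too small.
Trying y = 5.54 m: A³/T = 4946 — close enough.

y_c = 5.54 m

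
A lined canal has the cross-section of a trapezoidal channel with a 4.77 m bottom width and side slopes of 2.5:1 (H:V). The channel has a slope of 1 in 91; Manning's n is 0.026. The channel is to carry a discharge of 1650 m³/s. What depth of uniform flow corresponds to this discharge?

Manning's equation rearranged: A R^(2/3) = nQ / (1·√S) = 0.026 × 1650 / (√0.01099) = 409.2.
Try y = 5.88 m: A R^(2/3) = 245.6 — low.
Try y = 7.29 m: A R^(2/3) = 408.7 — close enough.

y_n = 7.29 m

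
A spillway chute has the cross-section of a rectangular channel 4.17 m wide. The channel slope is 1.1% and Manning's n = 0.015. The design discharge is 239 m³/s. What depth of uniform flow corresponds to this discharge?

Manning's equation rearranged: A R^(2/3) = nQ / (1·√S) = 0.015 × 239 / (√0.011) = 34.18.
Try y = 7.29 m: A R^(2/3) = 41.95 — over.
Try y = 4.22 m: A R^(2/3) = 21.98 — short.
Try y = 6.11 m: A R^(2/3) = 34.19 — close enough.

y_n = 6.11 m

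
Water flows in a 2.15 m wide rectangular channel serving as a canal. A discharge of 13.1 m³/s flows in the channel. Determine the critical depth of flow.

y_c = 1.56 m

For a rectangular channel, critical depth y_c = (q²/g)^(1/3) where q = Q/b = 13.1/2.15 = 6.093 m²/s.
So y_c = (6.093²/9.81)^(1/3) = 1.56 m.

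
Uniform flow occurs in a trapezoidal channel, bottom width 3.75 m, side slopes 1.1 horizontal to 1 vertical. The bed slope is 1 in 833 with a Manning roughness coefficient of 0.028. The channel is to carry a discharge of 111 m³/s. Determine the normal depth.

y_n = 5.13 m

Manning's equation rearranged: A R^(2/3) = nQ / (1·√S) = 0.028 × 111 / (√0.0012) = 89.7.
At y = 3.97 m: A R^(2/3) = 52.37 — short.
At y = 5.13 m: A R^(2/3) = 89.6 — matches.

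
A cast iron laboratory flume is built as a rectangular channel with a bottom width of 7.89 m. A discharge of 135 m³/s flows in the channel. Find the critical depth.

For a rectangular channel, critical depth y_c = (q²/g)^(1/3) where q = Q/b = 135/7.89 = 17.11 m²/s.
So y_c = (17.11²/9.81)^(1/3) = 3.1 m.

y_c = 3.1 m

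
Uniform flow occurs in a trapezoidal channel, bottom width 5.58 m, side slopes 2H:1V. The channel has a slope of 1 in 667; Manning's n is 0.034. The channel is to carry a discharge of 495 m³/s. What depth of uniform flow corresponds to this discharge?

Manning's equation rearranged: A R^(2/3) = nQ / (1·√S) = 0.034 × 495 / (√0.001499) = 434.7.
Trying y = 9.71 m: A R^(2/3) = 705.4 — high.
Trying y = 7.08 m: A R^(2/3) = 337.5 — low.
Trying y = 7.9 m: A R^(2/3) = 434.7 — close enough.

y_n = 7.9 m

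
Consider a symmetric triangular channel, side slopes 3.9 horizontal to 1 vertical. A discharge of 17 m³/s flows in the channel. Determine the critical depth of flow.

At critical depth, Q² T / (g A³) = 1, i.e. A³/T = Q²/g = 17²/9.81 = 29.46.
Try y = 1.62 m: A³/T = 84.85 — high.
Try y = 1.16 m: A³/T = 15.97 — low.
Try y = 1.31 m: A³/T = 29.34 — matches.

y_c = 1.31 m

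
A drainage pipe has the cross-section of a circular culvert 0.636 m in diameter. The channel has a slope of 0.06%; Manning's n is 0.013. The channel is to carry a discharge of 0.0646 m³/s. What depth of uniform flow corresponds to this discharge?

y_n = 0.267 m

Manning's equation rearranged: A R^(2/3) = nQ / (1·√S) = 0.013 × 0.0646 / (√0.0006) = 0.03428.
Try y = 0.235 m: A R^(2/3) = 0.02714 — short.
Try y = 0.313 m: A R^(2/3) = 0.04538 — over.
Try y = 0.267 m: A R^(2/3) = 0.03431 — ≈ 0.03428.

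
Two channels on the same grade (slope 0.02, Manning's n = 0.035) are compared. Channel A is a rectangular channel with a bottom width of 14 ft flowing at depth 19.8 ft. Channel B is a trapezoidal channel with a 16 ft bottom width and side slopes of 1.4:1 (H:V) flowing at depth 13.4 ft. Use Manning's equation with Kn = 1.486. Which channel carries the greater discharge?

channel B

Channel A: Flow area A = b·y = 14 × 19.8 = 277.2 ft². Wetted perimeter P = b + 2y = 14 + 2×19.8 = 53.6 ft. Hydraulic radius R = A/P = 277.2/53.6 = 5.172 ft. Q_A = (1.486/0.035)·277.2·5.172^(2/3)·√0.02 = 4978 ft³/s.
Channel B: With bottom width b = 16 ft and side slope z = 1.4: A = (b + zy)y = (16 + 1.4×13.4)×13.4 = 465.8 ft²; P = b + 2y√(1+z²) = 16 + 2×13.4×1.72 = 62.11 ft. Hydraulic radius R = A/P = 465.8/62.11 = 7.5 ft. Q_B = (1.486/0.035)·465.8·7.5^(2/3)·√0.02 = 10720 ft³/s.
Q_A = 4978 ft³/s vs Q_B = 10720 ft³/s, so channel B carries more.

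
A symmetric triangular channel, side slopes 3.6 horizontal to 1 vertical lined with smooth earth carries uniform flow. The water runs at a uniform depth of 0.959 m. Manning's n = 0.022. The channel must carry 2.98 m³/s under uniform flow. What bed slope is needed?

S = 0.0011

For a triangular section with side slope z = 3.6: A = zy² = 3.6×0.959² = 3.311 m²; P = 2y√(1+z²) = 2×0.959×3.736 = 7.166 m.
Hydraulic radius R = A/P = 3.311/7.166 = 0.462 m.
From Manning's equation, S = [nQ / (1 A R^(2/3))]² = [0.022 × 2.98 / (1 × 3.311 × 0.462^(2/3))]² = 0.0011.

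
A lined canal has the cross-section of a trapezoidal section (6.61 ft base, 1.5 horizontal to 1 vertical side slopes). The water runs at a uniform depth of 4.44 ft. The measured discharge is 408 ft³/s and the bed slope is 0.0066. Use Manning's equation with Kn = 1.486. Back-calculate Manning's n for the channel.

n = 0.033

With bottom width b = 6.61 ft and side slope z = 1.5: A = (b + zy)y = (6.61 + 1.5×4.44)×4.44 = 58.92 ft²; P = b + 2y√(1+z²) = 6.61 + 2×4.44×1.803 = 22.62 ft.
Hydraulic radius R = A/P = 58.92/22.62 = 2.605 ft.
Rearranging Manning's equation: n = (1.486/Q) A R^(2/3) S^(1/2) = (1.486/408) × 58.92 × 2.605^(2/3) × √0.0066 = 0.033.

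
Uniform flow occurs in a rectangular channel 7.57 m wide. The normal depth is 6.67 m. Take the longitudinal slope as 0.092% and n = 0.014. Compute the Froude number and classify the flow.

subcritical

Flow area A = b·y = 7.57 × 6.67 = 50.49 m². Wetted perimeter P = b + 2y = 7.57 + 2×6.67 = 20.91 m.
Hydraulic radius R = A/P = 50.49/20.91 = 2.415 m.
V = (1/n) R^(2/3) √S = (1/0.014) × 2.415^(2/3) × √0.00092 = 3.9 m/s. Hydraulic depth D_h = A/T = 50.49/7.57 = 6.67 m.
Froude number Fr = V/√(g·D_h) = 3.9/√(9.81×6.67) = 0.482, which is less than 1, so the flow is subcritical.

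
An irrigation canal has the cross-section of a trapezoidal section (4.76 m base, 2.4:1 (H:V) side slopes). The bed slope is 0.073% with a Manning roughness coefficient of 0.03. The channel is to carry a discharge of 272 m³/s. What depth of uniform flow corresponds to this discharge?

Manning's equation rearranged: A R^(2/3) = nQ / (1·√S) = 0.03 × 272 / (√0.00073) = 302.
Try y = 7.06 m: A R^(2/3) = 366.2 — over.
Try y = 5.35 m: A R^(2/3) = 191 — short.
Try y = 6.51 m: A R^(2/3) = 302.2 — ≈ 302.

y_n = 6.51 m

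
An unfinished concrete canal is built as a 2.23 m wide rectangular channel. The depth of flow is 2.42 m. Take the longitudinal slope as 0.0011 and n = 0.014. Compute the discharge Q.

Q = 10.7 m³/s

Flow area A = b·y = 2.23 × 2.42 = 5.397 m². Wetted perimeter P = b + 2y = 2.23 + 2×2.42 = 7.07 m.
Hydraulic radius R = A/P = 5.397/7.07 = 0.7633 m.
Manning's equation: Q = (1/n) A R^(2/3) S^(1/2) = (1/0.014) × 5.397 × 0.7633^(2/3) × 0.0011^(1/2) = 10.7 m³/s.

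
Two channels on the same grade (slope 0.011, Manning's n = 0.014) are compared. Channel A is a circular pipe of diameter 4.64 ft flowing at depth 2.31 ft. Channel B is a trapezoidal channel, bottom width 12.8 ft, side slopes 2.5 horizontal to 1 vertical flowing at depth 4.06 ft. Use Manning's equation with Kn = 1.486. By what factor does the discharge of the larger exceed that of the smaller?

19.4

Channel A: For a circular section of diameter D = 4.64 ft at depth y = 2.31 ft, the central angle is θ = 2 arccos(1 − 2y/D) = 3.133 rad. Then A = (D²/8)(θ − sin θ) = 8.408 ft² and P = Dθ/2 = 7.268 ft. Hydraulic radius R = A/P = 8.408/7.268 = 1.157 ft. Q_A = (1.486/0.014)·8.408·1.157^(2/3)·√0.011 = 103.1 ft³/s.
Channel B: With bottom width b = 12.8 ft and side slope z = 2.5: A = (b + zy)y = (12.8 + 2.5×4.06)×4.06 = 93.18 ft²; P = b + 2y√(1+z²) = 12.8 + 2×4.06×2.693 = 34.66 ft. Hydraulic radius R = A/P = 93.18/34.66 = 2.688 ft. Q_B = (1.486/0.014)·93.18·2.688^(2/3)·√0.011 = 2005 ft³/s.
The larger discharge is 2005 ft³/s and the smaller is 103.1 ft³/s; the ratio is 19.4.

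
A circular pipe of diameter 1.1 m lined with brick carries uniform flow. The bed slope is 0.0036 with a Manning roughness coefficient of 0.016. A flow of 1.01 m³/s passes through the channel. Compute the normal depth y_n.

y_n = 0.659 m

Manning's equation rearranged: A R^(2/3) = nQ / (1·√S) = 0.016 × 1.01 / (√0.0036) = 0.2693.
Try y = 0.485 m: A R^(2/3) = 0.1614 — low.
Try y = 0.659 m: A R^(2/3) = 0.2694 — ≈ 0.2693.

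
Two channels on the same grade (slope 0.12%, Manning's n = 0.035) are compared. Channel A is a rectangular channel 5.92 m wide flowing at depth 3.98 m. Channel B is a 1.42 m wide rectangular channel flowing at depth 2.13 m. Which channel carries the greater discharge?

channel A

Channel A: Flow area A = b·y = 5.92 × 3.98 = 23.56 m². Wetted perimeter P = b + 2y = 5.92 + 2×3.98 = 13.88 m. Hydraulic radius R = A/P = 23.56/13.88 = 1.698 m. Q_A = (1/0.035)·23.56·1.698^(2/3)·√0.0012 = 33.18 m³/s.
Channel B: Flow area A = b·y = 1.42 × 2.13 = 3.025 m². Wetted perimeter P = b + 2y = 1.42 + 2×2.13 = 5.68 m. Hydraulic radius R = A/P = 3.025/5.68 = 0.5325 m. Q_B = (1/0.035)·3.025·0.5325^(2/3)·√0.0012 = 1.967 m³/s.
Q_A = 33.18 m³/s vs Q_B = 1.967 m³/s, so channel A carries more.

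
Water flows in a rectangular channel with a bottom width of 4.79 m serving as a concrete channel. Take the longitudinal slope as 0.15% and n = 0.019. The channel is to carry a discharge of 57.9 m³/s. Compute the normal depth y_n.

y_n = 4.42 m

Manning's equation rearranged: A R^(2/3) = nQ / (1·√S) = 0.019 × 57.9 / (√0.0015) = 28.4.
At y = 4.92 m: A R^(2/3) = 32.38 — high.
At y = 3.31 m: A R^(2/3) = 19.74 — low.
At y = 4.42 m: A R^(2/3) = 28.4 — close enough.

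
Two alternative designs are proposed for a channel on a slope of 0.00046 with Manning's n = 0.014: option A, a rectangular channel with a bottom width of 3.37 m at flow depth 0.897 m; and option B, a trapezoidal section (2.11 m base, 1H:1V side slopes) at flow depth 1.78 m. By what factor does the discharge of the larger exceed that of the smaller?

3.21

Channel A: Flow area A = b·y = 3.37 × 0.897 = 3.023 m². Wetted perimeter P = b + 2y = 3.37 + 2×0.897 = 5.164 m. Hydraulic radius R = A/P = 3.023/5.164 = 0.5854 m. Q_A = (1/0.014)·3.023·0.5854^(2/3)·√0.00046 = 3.241 m³/s.
Channel B: With bottom width b = 2.11 m and side slope z = 1: A = (b + zy)y = (2.11 + 1×1.78)×1.78 = 6.924 m²; P = b + 2y√(1+z²) = 2.11 + 2×1.78×1.414 = 7.145 m. Hydraulic radius R = A/P = 6.924/7.145 = 0.9692 m. Q_B = (1/0.014)·6.924·0.9692^(2/3)·√0.00046 = 10.39 m³/s.
The larger discharge is 10.39 m³/s and the smaller is 3.241 m³/s; the ratio is 3.21.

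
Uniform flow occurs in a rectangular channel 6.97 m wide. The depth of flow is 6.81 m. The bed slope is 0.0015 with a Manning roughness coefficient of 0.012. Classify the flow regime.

Flow area A = b·y = 6.97 × 6.81 = 47.47 m². Wetted perimeter P = b + 2y = 6.97 + 2×6.81 = 20.59 m.
Hydraulic radius R = A/P = 47.47/20.59 = 2.305 m.
V = (1/n) R^(2/3) √S = (1/0.012) × 2.305^(2/3) × √0.0015 = 5.632 m/s. Hydraulic depth D_h = A/T = 47.47/6.97 = 6.81 m.
Froude number Fr = V/√(g·D_h) = 5.632/√(9.81×6.81) = 0.689, which is less than 1, so the flow is subcritical.

subcritical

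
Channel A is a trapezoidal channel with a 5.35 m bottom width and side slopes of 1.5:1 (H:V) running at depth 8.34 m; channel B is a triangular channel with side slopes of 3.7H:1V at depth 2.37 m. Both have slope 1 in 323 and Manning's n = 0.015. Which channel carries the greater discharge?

Channel A: With bottom width b = 5.35 m and side slope z = 1.5: A = (b + zy)y = (5.35 + 1.5×8.34)×8.34 = 149 m²; P = b + 2y√(1+z²) = 5.35 + 2×8.34×1.803 = 35.42 m. Hydraulic radius R = A/P = 149/35.42 = 4.205 m. Q_A = (1/0.015)·149·4.205^(2/3)·√0.003096 = 1440 m³/s.
Channel B: For a triangular section with side slope z = 3.7: A = zy² = 3.7×2.37² = 20.78 m²; P = 2y√(1+z²) = 2×2.37×3.833 = 18.17 m. Hydraulic radius R = A/P = 20.78/18.17 = 1.144 m. Q_B = (1/0.015)·20.78·1.144^(2/3)·√0.003096 = 84.32 m³/s.
Q_A = 1440 m³/s vs Q_B = 84.32 m³/s, so channel A carries more.

channel A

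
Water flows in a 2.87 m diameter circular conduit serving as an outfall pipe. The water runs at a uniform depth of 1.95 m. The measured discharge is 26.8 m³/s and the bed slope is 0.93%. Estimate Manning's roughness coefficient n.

For a circular section of diameter D = 2.87 m at depth y = 1.95 m, the central angle is θ = 2 arccos(1 − 2y/D) = 3.876 rad. Then A = (D²/8)(θ − sin θ) = 4.68 m² and P = Dθ/2 = 5.562 m.
Hydraulic radius R = A/P = 4.68/5.562 = 0.8415 m.
Rearranging Manning's equation: n = (1/Q) A R^(2/3) S^(1/2) = (1/26.8) × 4.68 × 0.8415^(2/3) × √0.0093 = 0.015.

n = 0.015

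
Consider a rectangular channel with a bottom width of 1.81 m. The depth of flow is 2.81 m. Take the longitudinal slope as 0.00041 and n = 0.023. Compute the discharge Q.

Q = 3.48 m³/s

Flow area A = b·y = 1.81 × 2.81 = 5.086 m². Wetted perimeter P = b + 2y = 1.81 + 2×2.81 = 7.43 m.
Hydraulic radius R = A/P = 5.086/7.43 = 0.6845 m.
Manning's equation: Q = (1/n) A R^(2/3) S^(1/2) = (1/0.023) × 5.086 × 0.6845^(2/3) × 0.00041^(1/2) = 3.48 m³/s.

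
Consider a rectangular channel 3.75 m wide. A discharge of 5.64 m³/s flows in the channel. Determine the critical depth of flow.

y_c = 0.613 m

For a rectangular channel, critical depth y_c = (q²/g)^(1/3) where q = Q/b = 5.64/3.75 = 1.504 m²/s.
So y_c = (1.504²/9.81)^(1/3) = 0.613 m.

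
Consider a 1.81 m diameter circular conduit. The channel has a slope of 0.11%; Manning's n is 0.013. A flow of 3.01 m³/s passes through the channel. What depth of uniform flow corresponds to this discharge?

y_n = 1.2 m

Manning's equation rearranged: A R^(2/3) = nQ / (1·√S) = 0.013 × 3.01 / (√0.0011) = 1.18.
Try y = 1.41 m: A R^(2/3) = 1.443 — high.
Try y = 1.07 m: A R^(2/3) = 0.9959 — low.
Try y = 1.2 m: A R^(2/3) = 1.18 — ≈ 1.18.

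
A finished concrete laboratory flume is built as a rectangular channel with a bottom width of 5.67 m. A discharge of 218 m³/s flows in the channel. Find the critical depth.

y_c = 5.32 m

For a rectangular channel, critical depth y_c = (q²/g)^(1/3) where q = Q/b = 218/5.67 = 38.45 m²/s.
So y_c = (38.45²/9.81)^(1/3) = 5.32 m.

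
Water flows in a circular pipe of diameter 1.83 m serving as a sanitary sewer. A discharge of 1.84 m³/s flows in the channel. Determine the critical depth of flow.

At critical depth, Q² T / (g A³) = 1, i.e. A³/T = Q²/g = 1.84²/9.81 = 0.3451.
Trying y = 0.788 m: A³/T = 0.7018 — high.
Trying y = 0.535 m: A³/T = 0.1577 — low.
Trying y = 0.655 m: A³/T = 0.3448 — close enough.

y_c = 0.655 m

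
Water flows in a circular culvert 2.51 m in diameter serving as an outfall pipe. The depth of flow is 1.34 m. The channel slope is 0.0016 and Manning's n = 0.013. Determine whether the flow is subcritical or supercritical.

subcritical

For a circular section of diameter D = 2.51 m at depth y = 1.34 m, the central angle is θ = 2 arccos(1 − 2y/D) = 3.277 rad. Then A = (D²/8)(θ − sin θ) = 2.687 m² and P = Dθ/2 = 4.113 m.
Hydraulic radius R = A/P = 2.687/4.113 = 0.6534 m.
V = (1/n) R^(2/3) √S = (1/0.013) × 0.6534^(2/3) × √0.0016 = 2.317 m/s. Hydraulic depth D_h = A/T = 2.687/2.504 = 1.073 m.
Froude number Fr = V/√(g·D_h) = 2.317/√(9.81×1.073) = 0.714, which is less than 1, so the flow is subcritical.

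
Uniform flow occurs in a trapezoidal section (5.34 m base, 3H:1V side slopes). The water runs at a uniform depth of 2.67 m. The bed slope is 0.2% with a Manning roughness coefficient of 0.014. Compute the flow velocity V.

V = 4.38 m/s

With bottom width b = 5.34 m and side slope z = 3: A = (b + zy)y = (5.34 + 3×2.67)×2.67 = 35.64 m²; P = b + 2y√(1+z²) = 5.34 + 2×2.67×3.162 = 22.23 m.
Hydraulic radius R = A/P = 35.64/22.23 = 1.604 m.
From Manning's equation, V = (1/n) R^(2/3) S^(1/2) = (1/0.014) × 1.604^(2/3) × 0.002^(1/2) = 4.38 m/s.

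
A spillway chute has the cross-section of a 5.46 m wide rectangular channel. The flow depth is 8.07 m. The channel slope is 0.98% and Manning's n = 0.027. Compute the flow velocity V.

Flow area A = b·y = 5.46 × 8.07 = 44.06 m². Wetted perimeter P = b + 2y = 5.46 + 2×8.07 = 21.6 m.
Hydraulic radius R = A/P = 44.06/21.6 = 2.04 m.
From Manning's equation, V = (1/n) R^(2/3) S^(1/2) = (1/0.027) × 2.04^(2/3) × 0.0098^(1/2) = 5.9 m/s.

V = 5.9 m/s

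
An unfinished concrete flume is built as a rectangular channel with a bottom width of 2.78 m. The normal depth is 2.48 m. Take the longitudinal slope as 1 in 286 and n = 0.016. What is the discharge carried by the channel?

Q = 23.6 m³/s

Flow area A = b·y = 2.78 × 2.48 = 6.894 m². Wetted perimeter P = b + 2y = 2.78 + 2×2.48 = 7.74 m.
Hydraulic radius R = A/P = 6.894/7.74 = 0.8907 m.
Manning's equation: Q = (1/n) A R^(2/3) S^(1/2) = (1/0.016) × 6.894 × 0.8907^(2/3) × 0.003497^(1/2) = 23.6 m³/s.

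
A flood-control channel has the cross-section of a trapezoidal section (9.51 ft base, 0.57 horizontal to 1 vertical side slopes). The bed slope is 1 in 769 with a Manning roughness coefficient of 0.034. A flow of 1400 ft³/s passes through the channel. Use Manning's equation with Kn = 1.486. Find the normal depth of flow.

Manning's equation rearranged: A R^(2/3) = nQ / (1.486·√S) = 0.034 × 1400 / (1.486 × √0.0013) = 888.3.
Try y = 16.7 ft: A R^(2/3) = 1121 — too large.
Try y = 10.7 ft: A R^(2/3) = 481.3 — too small.
Try y = 14.8 ft: A R^(2/3) = 886.2 — matches.

y_n = 14.8 ft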